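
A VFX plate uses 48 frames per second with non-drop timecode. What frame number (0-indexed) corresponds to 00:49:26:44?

Total seconds to the label: (0 × 3600 + 49 × 60 + 26) = 2966.
Frame index = 2966 × 48 + 44 = 142412.

142412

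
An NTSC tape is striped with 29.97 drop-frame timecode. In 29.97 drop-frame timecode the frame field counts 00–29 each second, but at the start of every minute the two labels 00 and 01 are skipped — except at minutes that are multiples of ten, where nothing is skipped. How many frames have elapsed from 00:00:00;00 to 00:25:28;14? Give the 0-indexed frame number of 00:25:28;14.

45808

Complete 10-minute blocks: 2, each 17982 frames → 35964.
Remaining 5 whole minutes in the current block: 1800 + 4 × 1798 = 8992 frames.
Within the current minute: 28 × 30 + 14 − 2 = 852 (labels ;00/;01 skipped at this minute). Total = 35964 + 8992 + 852 = 45808.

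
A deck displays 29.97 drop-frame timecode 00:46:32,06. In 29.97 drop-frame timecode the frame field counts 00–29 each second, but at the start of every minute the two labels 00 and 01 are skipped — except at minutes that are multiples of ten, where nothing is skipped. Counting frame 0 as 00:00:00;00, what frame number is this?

83682

As if non-drop at 30 labels/s: (0 × 3600 + 46 × 60 + 32) × 30 + 6 = 83766.
Minute boundaries passed: 46; those not divisible by 10: 46 − 4 = 42; dropped labels = 2 × 42 = 84.
Actual frame index = 83766 − 84 = 83682.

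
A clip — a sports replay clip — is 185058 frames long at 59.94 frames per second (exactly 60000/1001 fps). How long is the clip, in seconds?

3087.3843 seconds

Running time = 185058 / (60000/1001) = 3087.3843 s.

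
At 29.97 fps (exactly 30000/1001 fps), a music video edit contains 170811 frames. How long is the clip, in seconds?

Running time = 170811 / (30000/1001) = 5699.3937 s.

5699.3937 seconds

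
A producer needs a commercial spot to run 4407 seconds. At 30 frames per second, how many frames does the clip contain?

Frames = 4407 × 30 = 132210.

132210 frames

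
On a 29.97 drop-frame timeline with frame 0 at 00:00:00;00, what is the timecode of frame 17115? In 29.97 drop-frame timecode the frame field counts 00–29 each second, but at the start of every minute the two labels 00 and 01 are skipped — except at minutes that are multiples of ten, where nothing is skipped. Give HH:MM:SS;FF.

00:09:31;03

Ten DF minutes hold 17982 frames, so frame 17115 lies in block 0 (frames 0–17981) with 17115 frames into that block.
The block's first minute is 1800 frames and the rest 1798 each; 17115 frames reaches minute 9, so 0 × 18 + 9 × 2 = 18 labels have been skipped so far.
Adding those back, label number 17115 + 18 = 17133 at 30 labels/s is 571 s + 3 f = 0 h 9 min 31 s frame 3, i.e. 00:09:31;03.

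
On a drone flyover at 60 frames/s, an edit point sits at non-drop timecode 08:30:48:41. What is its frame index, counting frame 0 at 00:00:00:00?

Total seconds to the label: (8 × 3600 + 30 × 60 + 48) = 30648.
Frame index = 30648 × 60 + 41 = 1838921.

1838921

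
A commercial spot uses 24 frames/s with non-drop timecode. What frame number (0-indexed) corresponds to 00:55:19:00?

frame 79656

Total seconds to the label: (0 × 3600 + 55 × 60 + 19) = 3319.
Frame index = 3319 × 24 + 0 = 79656.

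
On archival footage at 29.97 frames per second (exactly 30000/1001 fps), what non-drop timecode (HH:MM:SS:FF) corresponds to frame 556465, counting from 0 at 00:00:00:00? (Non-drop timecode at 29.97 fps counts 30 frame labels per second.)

05:09:08:25

556465 ÷ 30 = 18548 full seconds, remainder 25 frames.
18548 s = 5 h 9 min 8 s.
Timecode: 05:09:08:25.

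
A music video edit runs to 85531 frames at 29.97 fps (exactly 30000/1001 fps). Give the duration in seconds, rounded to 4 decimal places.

Running time = 85531 × 1001/30000 = 85616531/30000 s ≈ 2853.8844 s.

2853.8844 seconds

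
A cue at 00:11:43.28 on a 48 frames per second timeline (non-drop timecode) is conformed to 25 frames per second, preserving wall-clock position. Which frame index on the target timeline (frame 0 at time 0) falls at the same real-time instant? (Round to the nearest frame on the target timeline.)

frame 17590

Source frame index: (0×3600 + 11×60 + 43) × 48 + 28 = 33772.
Real time: 33772 / (48) = 8443/12 s.
Target frame: (8443/12) × (25) = 211075/12 ≈ 17589.583 → 17590.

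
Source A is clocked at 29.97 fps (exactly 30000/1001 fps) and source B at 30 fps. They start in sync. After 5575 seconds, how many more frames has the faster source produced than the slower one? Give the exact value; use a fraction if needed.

A emits 30000/1001 × 5575 = 167250000/1001 frames; B emits 30 × 5575 = 167250.
Difference = 167250/1001 frames (≈ 167.0829); B is ahead of A.

167250/1001 frames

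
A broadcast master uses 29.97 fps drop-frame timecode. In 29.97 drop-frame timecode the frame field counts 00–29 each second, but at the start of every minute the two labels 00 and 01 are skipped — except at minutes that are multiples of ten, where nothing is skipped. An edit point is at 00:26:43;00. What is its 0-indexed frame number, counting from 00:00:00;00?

Complete 10-minute blocks: 2, each 17982 frames → 35964.
Remaining 6 whole minutes in the current block: 1800 + 5 × 1798 = 10790 frames.
Within the current minute: 43 × 30 + 0 − 2 = 1288 (labels ;00/;01 skipped at this minute). Total = 35964 + 10790 + 1288 = 48042.

48042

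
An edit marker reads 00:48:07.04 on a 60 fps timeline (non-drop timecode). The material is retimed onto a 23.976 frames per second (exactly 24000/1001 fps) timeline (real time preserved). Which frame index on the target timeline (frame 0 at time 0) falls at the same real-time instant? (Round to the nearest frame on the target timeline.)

Source frame index: (0×3600 + 48×60 + 7) × 60 + 4 = 173224.
Real time: 173224 / (60) = 43306/15 s.
Target frame: (43306/15) × (24000/1001) = 69289600/1001 ≈ 69220.380 → 69220.

frame 69220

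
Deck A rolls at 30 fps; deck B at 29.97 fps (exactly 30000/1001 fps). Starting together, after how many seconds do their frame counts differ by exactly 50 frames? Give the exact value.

5005/3 seconds

The gap grows by |30000/1001 − 30| = 30/1001 frames per second.
Time for a 50-frame gap: 50 ÷ (30/1001) = 5005/3 s.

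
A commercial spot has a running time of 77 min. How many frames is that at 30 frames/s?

138600 frames

77 min = 4620 s.
Frames = 4620 × 30 = 138600.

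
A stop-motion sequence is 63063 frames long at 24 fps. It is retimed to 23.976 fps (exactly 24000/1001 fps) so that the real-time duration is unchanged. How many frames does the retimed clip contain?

63000 frames

Target frames = source frames × (target rate / source rate) = 63063 × (24000/1001)/(24) = 63063 × 1000/1001 = 63000.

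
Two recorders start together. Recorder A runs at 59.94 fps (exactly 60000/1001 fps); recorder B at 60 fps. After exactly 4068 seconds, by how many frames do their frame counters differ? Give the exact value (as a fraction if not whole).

244080/1001 frames

A emits 60000/1001 × 4068 = 244080000/1001 frames; B emits 60 × 4068 = 244080.
Difference = 244080/1001 frames (≈ 243.8362); B is ahead of A.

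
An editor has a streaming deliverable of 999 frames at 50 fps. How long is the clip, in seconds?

Running time = 999 / (50) = 19.98 s.

19.98 seconds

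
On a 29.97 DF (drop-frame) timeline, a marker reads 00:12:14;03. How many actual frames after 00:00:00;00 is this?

As if non-drop at 30 labels/s: (0 × 3600 + 12 × 60 + 14) × 30 + 3 = 22023.
Minute boundaries passed: 12; those not divisible by 10: 12 − 1 = 11; dropped labels = 2 × 11 = 22.
Actual frame index = 22023 − 22 = 22001.

22001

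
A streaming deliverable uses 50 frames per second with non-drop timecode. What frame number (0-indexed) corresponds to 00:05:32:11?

Total seconds to the label: (0 × 3600 + 5 × 60 + 32) = 332.
Frame index = 332 × 50 + 11 = 16611.

16611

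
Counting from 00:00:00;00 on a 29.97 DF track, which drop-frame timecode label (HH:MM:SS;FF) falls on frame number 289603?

02:41:03;03

Each 10-minute DF block holds 10 × 60 × 30 − 9 × 2 = 17982 frames. 289603 ÷ 17982 → 16 full blocks, remainder 1891.
Within the partial block the first minute is 1800 frames and each further minute 1798, so 1 further minute boundary passed. Total skipped labels = 18 × 16 + 2 × 1 = 290.
Non-drop label index = 289603 + 290 = 289893; at 30 labels/s that is 02:41:03:03, i.e. DF 02:41:03;03.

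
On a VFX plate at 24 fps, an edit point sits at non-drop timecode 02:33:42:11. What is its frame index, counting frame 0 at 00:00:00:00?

frame 221339

Total seconds to the label: (2 × 3600 + 33 × 60 + 42) = 9222.
Frame index = 9222 × 24 + 11 = 221339.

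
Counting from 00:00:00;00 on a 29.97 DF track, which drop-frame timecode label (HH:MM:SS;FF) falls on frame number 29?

Ten DF minutes hold 17982 frames, so frame 29 lies in block 0 (frames 0–17981) with 29 frames into that block.
The block's first minute is 1800 frames and the rest 1798 each; 29 frames reaches minute 0, so 0 × 18 + 0 × 2 = 0 labels have been skipped so far.
Adding those back, label number 29 + 0 = 29 at 30 labels/s is 0 s + 29 f = 0 h 0 min 0 s frame 29, i.e. 00:00:00;29.

00:00:00;29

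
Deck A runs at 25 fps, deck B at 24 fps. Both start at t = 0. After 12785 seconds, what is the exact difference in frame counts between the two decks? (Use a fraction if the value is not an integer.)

12785 frames

A emits 25 × 12785 = 319625 frames; B emits 24 × 12785 = 306840.
Difference = 12785 frames; B is behind A.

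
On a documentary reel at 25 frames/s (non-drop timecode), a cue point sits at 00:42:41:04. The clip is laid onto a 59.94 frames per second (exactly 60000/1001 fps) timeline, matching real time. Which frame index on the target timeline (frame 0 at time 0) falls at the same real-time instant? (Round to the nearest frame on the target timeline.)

Source frame index: (0×3600 + 42×60 + 41) × 25 + 4 = 64029.
Real time: 64029 / (25) = 64029/25 s.
Target frame: (64029/25) × (60000/1001) = 21952800/143 ≈ 153516.084 → 153516.

frame 153516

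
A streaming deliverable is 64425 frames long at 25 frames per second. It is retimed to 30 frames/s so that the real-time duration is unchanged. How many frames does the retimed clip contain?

77310 frames

Target frames = source frames × (target rate / source rate) = 64425 × (30)/(25) = 64425 × 6/5 = 77310.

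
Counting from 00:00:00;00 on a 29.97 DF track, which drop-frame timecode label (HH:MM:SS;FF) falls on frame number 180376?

Each 10-minute DF block holds 10 × 60 × 30 − 9 × 2 = 17982 frames. 180376 ÷ 17982 → 10 full blocks, remainder 556.
Within the partial block the first minute is 1800 frames and each further minute 1798, so 0 further minute boundaries passed. Total skipped labels = 18 × 10 + 2 × 0 = 180.
Non-drop label index = 180376 + 180 = 180556; at 30 labels/s that is 01:40:18:16, i.e. DF 01:40:18;16.

01:40:18;16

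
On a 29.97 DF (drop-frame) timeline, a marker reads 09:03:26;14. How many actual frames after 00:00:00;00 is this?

Complete 10-minute blocks: 54, each 17982 frames → 971028.
Remaining 3 whole minutes in the current block: 1800 + 2 × 1798 = 5396 frames.
Within the current minute: 26 × 30 + 14 − 2 = 792 (labels ;00/;01 skipped at this minute). Total = 971028 + 5396 + 792 = 977216.

977216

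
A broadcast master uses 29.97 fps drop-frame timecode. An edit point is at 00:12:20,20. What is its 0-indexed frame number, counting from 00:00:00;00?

22198

Complete 10-minute blocks: 1, each 17982 frames → 17982.
Remaining 2 whole minutes in the current block: 1800 + 1 × 1798 = 3598 frames.
Within the current minute: 20 × 30 + 20 − 2 = 618 (labels ;00/;01 skipped at this minute). Total = 17982 + 3598 + 618 = 22198.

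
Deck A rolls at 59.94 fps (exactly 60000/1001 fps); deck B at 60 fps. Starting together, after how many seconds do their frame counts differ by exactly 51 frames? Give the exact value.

The gap grows by |60 − 60000/1001| = 60/1001 frames per second.
Time for a 51-frame gap: 51 ÷ (60/1001) = 850.85 s.

850.85 seconds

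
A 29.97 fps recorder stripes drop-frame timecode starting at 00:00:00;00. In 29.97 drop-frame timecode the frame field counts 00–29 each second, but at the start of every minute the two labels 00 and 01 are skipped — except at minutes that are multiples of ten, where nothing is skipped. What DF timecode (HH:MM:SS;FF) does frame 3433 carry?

Ten DF minutes hold 17982 frames, so frame 3433 lies in block 0 (frames 0–17981) with 3433 frames into that block.
The block's first minute is 1800 frames and the rest 1798 each; 3433 frames reaches minute 1, so 0 × 18 + 1 × 2 = 2 labels have been skipped so far.
Adding those back, label number 3433 + 2 = 3435 at 30 labels/s is 114 s + 15 f = 0 h 1 min 54 s frame 15, i.e. 00:01:54;15.

00:01:54;15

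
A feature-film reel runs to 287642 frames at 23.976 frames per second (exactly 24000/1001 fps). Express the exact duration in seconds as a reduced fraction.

Running time = 287642 ÷ (24000/1001) = 287642 × 1001/24000 = 143964821/12000 s.

143964821/12000 seconds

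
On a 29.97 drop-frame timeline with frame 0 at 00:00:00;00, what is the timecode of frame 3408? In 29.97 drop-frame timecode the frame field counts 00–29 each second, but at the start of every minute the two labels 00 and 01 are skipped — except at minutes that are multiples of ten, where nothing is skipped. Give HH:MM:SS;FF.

00:01:53;20

Each 10-minute DF block holds 10 × 60 × 30 − 9 × 2 = 17982 frames. 3408 ÷ 17982 → 0 full blocks, remainder 3408.
Within the partial block the first minute is 1800 frames and each further minute 1798, so 1 further minute boundary passed. Total skipped labels = 18 × 0 + 2 × 1 = 2.
Non-drop label index = 3408 + 2 = 3410; at 30 labels/s that is 00:01:53:20, i.e. DF 00:01:53;20.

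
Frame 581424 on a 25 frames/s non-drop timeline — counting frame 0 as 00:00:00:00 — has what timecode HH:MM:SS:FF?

06:27:36:24

581424 ÷ 25 = 23256 full seconds, remainder 24 frames.
23256 s = 6 h 27 min 36 s.
Timecode: 06:27:36:24.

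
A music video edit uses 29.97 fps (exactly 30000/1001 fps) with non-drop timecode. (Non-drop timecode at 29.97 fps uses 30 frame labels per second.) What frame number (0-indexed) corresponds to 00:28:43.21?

51711

Total seconds to the label: (0 × 3600 + 28 × 60 + 43) = 1723.
Frame index = 1723 × 30 + 21 = 51711.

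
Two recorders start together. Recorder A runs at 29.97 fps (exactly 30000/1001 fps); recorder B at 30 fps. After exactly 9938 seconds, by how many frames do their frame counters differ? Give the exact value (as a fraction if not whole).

298140/1001 frames

A emits 30000/1001 × 9938 = 298140000/1001 frames; B emits 30 × 9938 = 298140.
Difference = 298140/1001 frames (≈ 297.8422); B is ahead of A.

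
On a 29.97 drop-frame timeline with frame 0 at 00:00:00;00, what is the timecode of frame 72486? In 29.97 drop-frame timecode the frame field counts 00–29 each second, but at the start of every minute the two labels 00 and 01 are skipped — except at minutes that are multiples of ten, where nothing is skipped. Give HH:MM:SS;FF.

00:40:18;18

Each 10-minute DF block holds 10 × 60 × 30 − 9 × 2 = 17982 frames. 72486 ÷ 17982 → 4 full blocks, remainder 558.
Within the partial block the first minute is 1800 frames and each further minute 1798, so 0 further minute boundaries passed. Total skipped labels = 18 × 4 + 2 × 0 = 72.
Non-drop label index = 72486 + 72 = 72558; at 30 labels/s that is 00:40:18:18, i.e. DF 00:40:18;18.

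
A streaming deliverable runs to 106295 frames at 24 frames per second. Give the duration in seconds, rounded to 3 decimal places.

Running time = 106295 × 1/24 = 106295/24 s ≈ 4428.958 s.

4428.958 seconds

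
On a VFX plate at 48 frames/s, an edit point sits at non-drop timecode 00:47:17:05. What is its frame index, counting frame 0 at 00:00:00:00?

136181

Total seconds to the label: (0 × 3600 + 47 × 60 + 17) = 2837.
Frame index = 2837 × 48 + 5 = 136181.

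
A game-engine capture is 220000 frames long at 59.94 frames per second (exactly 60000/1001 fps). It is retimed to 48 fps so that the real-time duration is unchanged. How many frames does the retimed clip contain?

176176 frames

Target frames = source frames × (target rate / source rate) = 220000 × (48)/(60000/1001) = 220000 × 1001/1250 = 176176.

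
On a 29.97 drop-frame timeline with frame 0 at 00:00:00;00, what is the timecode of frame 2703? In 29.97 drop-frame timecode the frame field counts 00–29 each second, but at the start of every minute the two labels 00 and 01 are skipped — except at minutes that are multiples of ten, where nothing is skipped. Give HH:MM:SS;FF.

00:01:30;05

Each 10-minute DF block holds 10 × 60 × 30 − 9 × 2 = 17982 frames. 2703 ÷ 17982 → 0 full blocks, remainder 2703.
Within the partial block the first minute is 1800 frames and each further minute 1798, so 1 further minute boundary passed. Total skipped labels = 18 × 0 + 2 × 1 = 2.
Non-drop label index = 2703 + 2 = 2705; at 30 labels/s that is 00:01:30:05, i.e. DF 00:01:30;05.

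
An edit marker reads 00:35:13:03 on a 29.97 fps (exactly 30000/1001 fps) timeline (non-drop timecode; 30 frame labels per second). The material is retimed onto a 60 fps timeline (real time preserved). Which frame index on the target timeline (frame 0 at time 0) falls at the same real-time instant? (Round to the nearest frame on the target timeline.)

Source frame index: (0×3600 + 35×60 + 13) × 30 + 3 = 63393.
Real time: 63393 / (30000/1001) = 21152131/10000 s.
Target frame: (21152131/10000) × (60) = 63456393/500 ≈ 126912.786 → 126913.

frame 126913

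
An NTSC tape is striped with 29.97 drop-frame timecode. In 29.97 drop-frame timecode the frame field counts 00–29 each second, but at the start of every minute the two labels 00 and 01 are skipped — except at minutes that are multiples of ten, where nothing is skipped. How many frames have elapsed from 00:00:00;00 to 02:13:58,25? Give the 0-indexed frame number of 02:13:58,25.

Complete 10-minute blocks: 13, each 17982 frames → 233766.
Remaining 3 whole minutes in the current block: 1800 + 2 × 1798 = 5396 frames.
Within the current minute: 58 × 30 + 25 − 2 = 1763 (labels ;00/;01 skipped at this minute). Total = 233766 + 5396 + 1763 = 240925.

240925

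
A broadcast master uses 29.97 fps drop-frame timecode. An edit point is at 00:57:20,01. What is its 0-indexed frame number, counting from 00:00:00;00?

Complete 10-minute blocks: 5, each 17982 frames → 89910.
Remaining 7 whole minutes in the current block: 1800 + 6 × 1798 = 12588 frames.
Within the current minute: 20 × 30 + 1 − 2 = 599 (labels ;00/;01 skipped at this minute). Total = 89910 + 12588 + 599 = 103097.

103097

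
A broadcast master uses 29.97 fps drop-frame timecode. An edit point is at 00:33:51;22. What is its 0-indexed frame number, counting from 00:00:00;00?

60892

Complete 10-minute blocks: 3, each 17982 frames → 53946.
Remaining 3 whole minutes in the current block: 1800 + 2 × 1798 = 5396 frames.
Within the current minute: 51 × 30 + 22 − 2 = 1550 (labels ;00/;01 skipped at this minute). Total = 53946 + 5396 + 1550 = 60892.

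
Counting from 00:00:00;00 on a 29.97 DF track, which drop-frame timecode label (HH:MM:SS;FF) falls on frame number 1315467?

Each 10-minute DF block holds 10 × 60 × 30 − 9 × 2 = 17982 frames. 1315467 ÷ 17982 → 73 full blocks, remainder 2781.
Within the partial block the first minute is 1800 frames and each further minute 1798, so 1 further minute boundary passed. Total skipped labels = 18 × 73 + 2 × 1 = 1316.
Non-drop label index = 1315467 + 1316 = 1316783; at 30 labels/s that is 12:11:32:23, i.e. DF 12:11:32;23.

12:11:32;23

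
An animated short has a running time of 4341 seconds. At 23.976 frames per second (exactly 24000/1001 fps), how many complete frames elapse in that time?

Frames = 4341 × 24000/1001 = 104184000/1001 ≈ 104079.9201.
Complete frames: 104079.

104079 frames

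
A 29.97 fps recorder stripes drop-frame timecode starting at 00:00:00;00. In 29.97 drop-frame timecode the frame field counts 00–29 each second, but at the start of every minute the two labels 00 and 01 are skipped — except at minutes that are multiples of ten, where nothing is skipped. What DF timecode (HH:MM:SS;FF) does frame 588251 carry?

05:27:08;01

Each 10-minute DF block holds 10 × 60 × 30 − 9 × 2 = 17982 frames. 588251 ÷ 17982 → 32 full blocks, remainder 12827.
Within the partial block the first minute is 1800 frames and each further minute 1798, so 7 further minute boundaries passed. Total skipped labels = 18 × 32 + 2 × 7 = 590.
Non-drop label index = 588251 + 590 = 588841; at 30 labels/s that is 05:27:08:01, i.e. DF 05:27:08;01.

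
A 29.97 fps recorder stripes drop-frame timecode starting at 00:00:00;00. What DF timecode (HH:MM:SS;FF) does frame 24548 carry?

Ten DF minutes hold 17982 frames, so frame 24548 lies in block 1 (frames 17982–35963) with 6566 frames into that block.
The block's first minute is 1800 frames and the rest 1798 each; 6566 frames reaches minute 3, so 1 × 18 + 3 × 2 = 24 labels have been skipped so far.
Adding those back, label number 24548 + 24 = 24572 at 30 labels/s is 819 s + 2 f = 0 h 13 min 39 s frame 2, i.e. 00:13:39;02.

00:13:39;02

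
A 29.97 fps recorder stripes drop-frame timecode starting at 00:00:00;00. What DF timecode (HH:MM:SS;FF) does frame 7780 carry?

00:04:19;18

Each 10-minute DF block holds 10 × 60 × 30 − 9 × 2 = 17982 frames. 7780 ÷ 17982 → 0 full blocks, remainder 7780.
Within the partial block the first minute is 1800 frames and each further minute 1798, so 4 further minute boundaries passed. Total skipped labels = 18 × 0 + 2 × 4 = 8.
Non-drop label index = 7780 + 8 = 7788; at 30 labels/s that is 00:04:19:18, i.e. DF 00:04:19;18.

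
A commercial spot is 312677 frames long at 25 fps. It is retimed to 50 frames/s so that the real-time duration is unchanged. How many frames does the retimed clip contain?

Frames at target rate = 312677 × (50) / (25) = 625354.

625354 frames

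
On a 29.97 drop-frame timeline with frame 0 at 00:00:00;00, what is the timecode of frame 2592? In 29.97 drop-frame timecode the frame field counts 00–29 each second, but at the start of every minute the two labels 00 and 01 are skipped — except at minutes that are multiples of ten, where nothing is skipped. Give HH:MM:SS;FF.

00:01:26;14

Each 10-minute DF block holds 10 × 60 × 30 − 9 × 2 = 17982 frames. 2592 ÷ 17982 → 0 full blocks, remainder 2592.
Within the partial block the first minute is 1800 frames and each further minute 1798, so 1 further minute boundary passed. Total skipped labels = 18 × 0 + 2 × 1 = 2.
Non-drop label index = 2592 + 2 = 2594; at 30 labels/s that is 00:01:26:14, i.e. DF 00:01:26;14.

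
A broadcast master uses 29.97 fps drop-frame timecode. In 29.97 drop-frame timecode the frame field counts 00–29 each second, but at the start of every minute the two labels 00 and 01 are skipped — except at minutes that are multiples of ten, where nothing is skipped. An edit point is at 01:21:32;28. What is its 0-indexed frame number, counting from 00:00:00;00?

Complete 10-minute blocks: 8, each 17982 frames → 143856.
Remaining 1 whole minute in the current block: 1800 + 0 × 1798 = 1800 frames.
Within the current minute: 32 × 30 + 28 − 2 = 986 (labels ;00/;01 skipped at this minute). Total = 143856 + 1800 + 986 = 146642.

146642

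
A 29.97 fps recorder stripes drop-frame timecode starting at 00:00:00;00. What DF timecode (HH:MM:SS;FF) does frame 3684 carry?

00:02:02;28

Ten DF minutes hold 17982 frames, so frame 3684 lies in block 0 (frames 0–17981) with 3684 frames into that block.
The block's first minute is 1800 frames and the rest 1798 each; 3684 frames reaches minute 2, so 0 × 18 + 2 × 2 = 4 labels have been skipped so far.
Adding those back, label number 3684 + 4 = 3688 at 30 labels/s is 122 s + 28 f = 0 h 2 min 2 s frame 28, i.e. 00:02:02;28.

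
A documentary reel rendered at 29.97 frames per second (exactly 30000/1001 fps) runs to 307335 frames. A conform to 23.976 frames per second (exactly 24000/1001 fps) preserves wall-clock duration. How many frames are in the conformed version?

Target frames = source frames × (target rate / source rate) = 307335 × (24000/1001)/(30000/1001) = 307335 × 4/5 = 245868.

245868 frames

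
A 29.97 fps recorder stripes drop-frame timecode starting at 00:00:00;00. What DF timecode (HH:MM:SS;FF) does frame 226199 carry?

02:05:47;15

Each 10-minute DF block holds 10 × 60 × 30 − 9 × 2 = 17982 frames. 226199 ÷ 17982 → 12 full blocks, remainder 10415.
Within the partial block the first minute is 1800 frames and each further minute 1798, so 5 further minute boundaries passed. Total skipped labels = 18 × 12 + 2 × 5 = 226.
Non-drop label index = 226199 + 226 = 226425; at 30 labels/s that is 02:05:47:15, i.e. DF 02:05:47;15.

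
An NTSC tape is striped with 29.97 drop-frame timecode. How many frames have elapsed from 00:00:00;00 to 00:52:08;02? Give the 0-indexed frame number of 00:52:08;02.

93748

Complete 10-minute blocks: 5, each 17982 frames → 89910.
Remaining 2 whole minutes in the current block: 1800 + 1 × 1798 = 3598 frames.
Within the current minute: 8 × 30 + 2 − 2 = 240 (labels ;00/;01 skipped at this minute). Total = 89910 + 3598 + 240 = 93748.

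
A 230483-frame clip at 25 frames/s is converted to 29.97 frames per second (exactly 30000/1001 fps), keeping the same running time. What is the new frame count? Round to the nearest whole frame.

Frames at target rate = 230483 × (30000/1001) / (25) = 25143600/91 ≈ 276303.297.
Nearest whole frame: 276303.

276303 frames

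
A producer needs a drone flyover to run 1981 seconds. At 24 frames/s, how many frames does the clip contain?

Frames = 1981 × 24 = 47544.

47544 frames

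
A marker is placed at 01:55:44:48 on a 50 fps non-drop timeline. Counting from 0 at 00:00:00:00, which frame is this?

347248

Total seconds to the label: (1 × 3600 + 55 × 60 + 44) = 6944.
Frame index = 6944 × 50 + 48 = 347248.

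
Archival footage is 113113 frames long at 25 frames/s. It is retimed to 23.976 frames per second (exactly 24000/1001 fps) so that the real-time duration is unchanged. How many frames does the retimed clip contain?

108480 frames

Target frames = source frames × (target rate / source rate) = 113113 × (24000/1001)/(25) = 113113 × 960/1001 = 108480.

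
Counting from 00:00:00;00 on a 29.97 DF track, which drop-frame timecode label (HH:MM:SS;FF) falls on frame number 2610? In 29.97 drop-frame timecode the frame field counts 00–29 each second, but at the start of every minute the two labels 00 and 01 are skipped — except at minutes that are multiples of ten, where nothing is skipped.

00:01:27;02

Each 10-minute DF block holds 10 × 60 × 30 − 9 × 2 = 17982 frames. 2610 ÷ 17982 → 0 full blocks, remainder 2610.
Within the partial block the first minute is 1800 frames and each further minute 1798, so 1 further minute boundary passed. Total skipped labels = 18 × 0 + 2 × 1 = 2.
Non-drop label index = 2610 + 2 = 2612; at 30 labels/s that is 00:01:27:02, i.e. DF 00:01:27;02.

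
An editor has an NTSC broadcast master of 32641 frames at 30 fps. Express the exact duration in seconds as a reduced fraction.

Running time = 32641 ÷ (30) = 32641 × 1/30 = 32641/30 s.

32641/30 seconds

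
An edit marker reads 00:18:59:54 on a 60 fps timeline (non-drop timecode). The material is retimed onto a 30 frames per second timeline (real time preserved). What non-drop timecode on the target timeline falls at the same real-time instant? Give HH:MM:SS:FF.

00:18:59:27

Source frame index: (0×3600 + 18×60 + 59) × 60 + 54 = 68394.
Real time: 68394 / (60) = 11399/10 s.
Target frame: (11399/10) × (30) = 34197.
At 30 labels/s: frame 34197 → 00:18:59:27.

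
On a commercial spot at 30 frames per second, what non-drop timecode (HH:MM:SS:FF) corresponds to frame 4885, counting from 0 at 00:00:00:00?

00:02:42:25

4885 ÷ 30 = 162 full seconds, remainder 25 frames.
162 s = 0 h 2 min 42 s.
Timecode: 00:02:42:25.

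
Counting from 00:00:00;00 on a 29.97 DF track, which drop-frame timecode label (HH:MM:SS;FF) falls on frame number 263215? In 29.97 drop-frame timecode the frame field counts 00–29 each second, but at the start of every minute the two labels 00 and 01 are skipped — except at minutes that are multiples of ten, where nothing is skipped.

Ten DF minutes hold 17982 frames, so frame 263215 lies in block 14 (frames 251748–269729) with 11467 frames into that block.
The block's first minute is 1800 frames and the rest 1798 each; 11467 frames reaches minute 6, so 14 × 18 + 6 × 2 = 264 labels have been skipped so far.
Adding those back, label number 263215 + 264 = 263479 at 30 labels/s is 8782 s + 19 f = 2 h 26 min 22 s frame 19, i.e. 02:26:22;19.

02:26:22;19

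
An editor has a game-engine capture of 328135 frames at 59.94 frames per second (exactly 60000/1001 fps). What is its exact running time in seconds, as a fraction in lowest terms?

Running time = 328135 ÷ (60000/1001) = 328135 × 1001/60000 = 65692627/12000 s.

65692627/12000 seconds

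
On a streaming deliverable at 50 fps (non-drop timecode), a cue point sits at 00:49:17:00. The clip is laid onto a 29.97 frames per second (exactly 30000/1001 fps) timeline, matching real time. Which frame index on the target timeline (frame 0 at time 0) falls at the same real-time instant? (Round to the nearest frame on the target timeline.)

Source frame index: (0×3600 + 49×60 + 17) × 50 + 0 = 147850.
Real time: 147850 / (50) = 2957 s.
Target frame: (2957) × (30000/1001) = 88710000/1001 ≈ 88621.379 → 88621.

frame 88621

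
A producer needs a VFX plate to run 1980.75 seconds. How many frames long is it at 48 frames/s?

95076 frames

Frames = 1980.75 × 48 = 95076.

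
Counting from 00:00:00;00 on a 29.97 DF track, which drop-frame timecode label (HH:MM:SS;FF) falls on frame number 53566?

Ten DF minutes hold 17982 frames, so frame 53566 lies in block 2 (frames 35964–53945) with 17602 frames into that block.
The block's first minute is 1800 frames and the rest 1798 each; 17602 frames reaches minute 9, so 2 × 18 + 9 × 2 = 54 labels have been skipped so far.
Adding those back, label number 53566 + 54 = 53620 at 30 labels/s is 1787 s + 10 f = 0 h 29 min 47 s frame 10, i.e. 00:29:47;10.

00:29:47;10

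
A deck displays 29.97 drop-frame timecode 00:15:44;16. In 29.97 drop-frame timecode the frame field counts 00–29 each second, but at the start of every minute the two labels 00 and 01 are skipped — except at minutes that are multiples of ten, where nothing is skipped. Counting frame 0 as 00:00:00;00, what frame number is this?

As if non-drop at 30 labels/s: (0 × 3600 + 15 × 60 + 44) × 30 + 16 = 28336.
Minute boundaries passed: 15; those not divisible by 10: 15 − 1 = 14; dropped labels = 2 × 14 = 28.
Actual frame index = 28336 − 28 = 28308.

28308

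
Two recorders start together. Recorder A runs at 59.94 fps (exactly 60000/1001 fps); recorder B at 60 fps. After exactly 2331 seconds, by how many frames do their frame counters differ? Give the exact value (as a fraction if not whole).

A emits 60000/1001 × 2331 = 19980000/143 frames; B emits 60 × 2331 = 139860.
Difference = 19980/143 frames (≈ 139.7203); B is ahead of A.

19980/143 frames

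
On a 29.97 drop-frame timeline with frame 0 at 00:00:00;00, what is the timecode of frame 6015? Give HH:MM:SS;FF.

Each 10-minute DF block holds 10 × 60 × 30 − 9 × 2 = 17982 frames. 6015 ÷ 17982 → 0 full blocks, remainder 6015.
Within the partial block the first minute is 1800 frames and each further minute 1798, so 3 further minute boundaries passed. Total skipped labels = 18 × 0 + 2 × 3 = 6.
Non-drop label index = 6015 + 6 = 6021; at 30 labels/s that is 00:03:20:21, i.e. DF 00:03:20;21.

00:03:20;21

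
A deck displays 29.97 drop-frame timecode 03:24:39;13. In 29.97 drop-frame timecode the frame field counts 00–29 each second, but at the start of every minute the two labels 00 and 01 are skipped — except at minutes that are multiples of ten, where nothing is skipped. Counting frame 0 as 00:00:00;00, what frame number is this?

368015

Complete 10-minute blocks: 20, each 17982 frames → 359640.
Remaining 4 whole minutes in the current block: 1800 + 3 × 1798 = 7194 frames.
Within the current minute: 39 × 30 + 13 − 2 = 1181 (labels ;00/;01 skipped at this minute). Total = 359640 + 7194 + 1181 = 368015.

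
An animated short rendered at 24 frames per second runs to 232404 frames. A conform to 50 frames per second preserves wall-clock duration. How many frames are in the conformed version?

484175 frames

Target frames = source frames × (target rate / source rate) = 232404 × (50)/(24) = 232404 × 25/12 = 484175.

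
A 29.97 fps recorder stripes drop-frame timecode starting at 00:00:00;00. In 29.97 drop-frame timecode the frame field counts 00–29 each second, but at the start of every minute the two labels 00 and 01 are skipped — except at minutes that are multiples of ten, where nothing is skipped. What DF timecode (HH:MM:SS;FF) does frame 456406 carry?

Ten DF minutes hold 17982 frames, so frame 456406 lies in block 25 (frames 449550–467531) with 6856 frames into that block.
The block's first minute is 1800 frames and the rest 1798 each; 6856 frames reaches minute 3, so 25 × 18 + 3 × 2 = 456 labels have been skipped so far.
Adding those back, label number 456406 + 456 = 456862 at 30 labels/s is 15228 s + 22 f = 4 h 13 min 48 s frame 22, i.e. 04:13:48;22.

04:13:48;22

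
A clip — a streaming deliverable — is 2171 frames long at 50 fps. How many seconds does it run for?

Running time = 2171 / (50) = 43.42 s.

43.42 seconds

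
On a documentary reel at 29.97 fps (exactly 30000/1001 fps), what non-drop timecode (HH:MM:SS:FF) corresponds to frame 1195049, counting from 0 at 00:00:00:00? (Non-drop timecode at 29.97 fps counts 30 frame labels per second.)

1195049 ÷ 30 = 39834 full seconds, remainder 29 frames.
39834 s = 11 h 3 min 54 s.
Timecode: 11:03:54:29.

11:03:54:29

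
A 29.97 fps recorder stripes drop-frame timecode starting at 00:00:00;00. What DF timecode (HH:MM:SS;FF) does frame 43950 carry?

Ten DF minutes hold 17982 frames, so frame 43950 lies in block 2 (frames 35964–53945) with 7986 frames into that block.
The block's first minute is 1800 frames and the rest 1798 each; 7986 frames reaches minute 4, so 2 × 18 + 4 × 2 = 44 labels have been skipped so far.
Adding those back, label number 43950 + 44 = 43994 at 30 labels/s is 1466 s + 14 f = 0 h 24 min 26 s frame 14, i.e. 00:24:26;14.

00:24:26;14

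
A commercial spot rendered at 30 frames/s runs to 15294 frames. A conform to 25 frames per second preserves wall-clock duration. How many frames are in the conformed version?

Target frames = source frames × (target rate / source rate) = 15294 × (25)/(30) = 15294 × 5/6 = 12745.

12745 frames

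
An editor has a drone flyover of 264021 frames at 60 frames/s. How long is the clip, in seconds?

4400.35 seconds

Running time = 264021 / (60) = 4400.35 s.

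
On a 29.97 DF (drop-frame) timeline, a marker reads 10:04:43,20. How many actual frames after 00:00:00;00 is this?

1087422

Complete 10-minute blocks: 60, each 17982 frames → 1078920.
Remaining 4 whole minutes in the current block: 1800 + 3 × 1798 = 7194 frames.
Within the current minute: 43 × 30 + 20 − 2 = 1308 (labels ;00/;01 skipped at this minute). Total = 1078920 + 7194 + 1308 = 1087422.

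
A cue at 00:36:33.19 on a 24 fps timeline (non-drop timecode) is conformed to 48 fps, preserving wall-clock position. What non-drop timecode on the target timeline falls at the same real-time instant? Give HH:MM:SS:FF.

00:36:33:38

Source frame index: (0×3600 + 36×60 + 33) × 24 + 19 = 52651.
Real time: 52651 / (24) = 52651/24 s.
Target frame: (52651/24) × (48) = 105302.
At 48 labels/s: frame 105302 → 00:36:33:38.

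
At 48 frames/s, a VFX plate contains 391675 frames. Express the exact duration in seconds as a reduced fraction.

Running time = 391675 ÷ (48) = 391675 × 1/48 = 391675/48 s.

391675/48 seconds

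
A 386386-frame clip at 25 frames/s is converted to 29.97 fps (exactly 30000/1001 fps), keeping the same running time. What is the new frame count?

463200 frames

Target frames = source frames × (target rate / source rate) = 386386 × (30000/1001)/(25) = 386386 × 1200/1001 = 463200.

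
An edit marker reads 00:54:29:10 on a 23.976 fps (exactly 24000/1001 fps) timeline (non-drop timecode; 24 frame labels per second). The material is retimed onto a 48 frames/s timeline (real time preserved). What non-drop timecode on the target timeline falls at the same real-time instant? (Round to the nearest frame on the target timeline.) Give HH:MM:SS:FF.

00:54:32:33

Source frame index: (0×3600 + 54×60 + 29) × 24 + 10 = 78466.
Real time: 78466 / (24000/1001) = 39272233/12000 s.
Target frame: (39272233/12000) × (48) = 39272233/250 ≈ 157088.932 → 157089.
At 48 labels/s: frame 157089 → 00:54:32:33.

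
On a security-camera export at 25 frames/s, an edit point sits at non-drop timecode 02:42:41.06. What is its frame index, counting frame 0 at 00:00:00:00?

frame 244031

Total seconds to the label: (2 × 3600 + 42 × 60 + 41) = 9761.
Frame index = 9761 × 25 + 6 = 244031.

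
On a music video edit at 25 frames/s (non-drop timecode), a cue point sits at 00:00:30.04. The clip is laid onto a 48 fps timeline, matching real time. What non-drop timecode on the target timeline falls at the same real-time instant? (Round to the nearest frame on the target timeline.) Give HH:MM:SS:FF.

00:00:30:08

Source frame index: (0×3600 + 0×60 + 30) × 25 + 4 = 754.
Real time: 754 / (25) = 754/25 s.
Target frame: (754/25) × (48) = 36192/25 ≈ 1447.680 → 1448.
At 48 labels/s: frame 1448 → 00:00:30:08.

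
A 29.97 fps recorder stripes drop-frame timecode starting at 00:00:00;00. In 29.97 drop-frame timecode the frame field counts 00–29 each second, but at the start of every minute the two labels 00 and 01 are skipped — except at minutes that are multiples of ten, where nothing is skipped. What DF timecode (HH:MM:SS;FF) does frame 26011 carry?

Ten DF minutes hold 17982 frames, so frame 26011 lies in block 1 (frames 17982–35963) with 8029 frames into that block.
The block's first minute is 1800 frames and the rest 1798 each; 8029 frames reaches minute 4, so 1 × 18 + 4 × 2 = 26 labels have been skipped so far.
Adding those back, label number 26011 + 26 = 26037 at 30 labels/s is 867 s + 27 f = 0 h 14 min 27 s frame 27, i.e. 00:14:27;27.

00:14:27;27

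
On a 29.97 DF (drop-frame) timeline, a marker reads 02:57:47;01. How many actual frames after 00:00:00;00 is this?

Complete 10-minute blocks: 17, each 17982 frames → 305694.
Remaining 7 whole minutes in the current block: 1800 + 6 × 1798 = 12588 frames.
Within the current minute: 47 × 30 + 1 − 2 = 1409 (labels ;00/;01 skipped at this minute). Total = 305694 + 12588 + 1409 = 319691.

319691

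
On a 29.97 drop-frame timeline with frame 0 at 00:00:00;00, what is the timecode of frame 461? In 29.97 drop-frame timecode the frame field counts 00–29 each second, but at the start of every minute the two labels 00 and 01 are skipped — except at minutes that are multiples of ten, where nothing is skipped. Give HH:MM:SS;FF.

00:00:15;11

Each 10-minute DF block holds 10 × 60 × 30 − 9 × 2 = 17982 frames. 461 ÷ 17982 → 0 full blocks, remainder 461.
Within the partial block the first minute is 1800 frames and each further minute 1798, so 0 further minute boundaries passed. Total skipped labels = 18 × 0 + 2 × 0 = 0.
Non-drop label index = 461 + 0 = 461; at 30 labels/s that is 00:00:15:11, i.e. DF 00:00:15;11.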